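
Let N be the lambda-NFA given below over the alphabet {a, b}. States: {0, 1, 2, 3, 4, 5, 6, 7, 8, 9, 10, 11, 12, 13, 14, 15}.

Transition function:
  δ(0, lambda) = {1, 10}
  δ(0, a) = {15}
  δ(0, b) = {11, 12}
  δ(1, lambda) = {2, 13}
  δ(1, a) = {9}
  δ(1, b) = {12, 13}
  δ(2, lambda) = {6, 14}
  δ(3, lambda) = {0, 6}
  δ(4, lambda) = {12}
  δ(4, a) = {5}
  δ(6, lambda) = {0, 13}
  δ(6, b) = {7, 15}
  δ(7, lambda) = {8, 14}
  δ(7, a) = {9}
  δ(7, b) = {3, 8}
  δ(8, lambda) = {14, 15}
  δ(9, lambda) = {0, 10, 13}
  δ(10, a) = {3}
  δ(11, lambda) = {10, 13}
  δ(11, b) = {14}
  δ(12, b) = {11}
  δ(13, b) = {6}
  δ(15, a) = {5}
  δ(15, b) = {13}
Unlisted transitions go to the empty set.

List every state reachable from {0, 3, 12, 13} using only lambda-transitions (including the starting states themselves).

{0, 1, 2, 3, 6, 10, 12, 13, 14}

Start with {0, 3, 12, 13}.
From 0 via lambda: add 1, 10.
From 3 via lambda: add 6.
From 1 via lambda: add 2.
From 2 via lambda: add 14.
No new states can be added; the closed set is {0, 1, 2, 3, 6, 10, 12, 13, 14}.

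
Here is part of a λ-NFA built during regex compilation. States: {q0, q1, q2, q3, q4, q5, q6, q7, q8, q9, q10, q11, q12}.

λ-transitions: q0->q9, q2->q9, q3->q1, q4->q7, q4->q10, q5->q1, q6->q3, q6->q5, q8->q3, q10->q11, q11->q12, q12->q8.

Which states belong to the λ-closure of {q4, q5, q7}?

Start with {q4, q5, q7}.
From q4 via λ: add q10.
From q5 via λ: add q1.
From q10 via λ: add q11.
From q11 via λ: add q12.
From q12 via λ: add q8.
From q8 via λ: add q3.
No new states can be added; the closed set is {q1, q3, q4, q5, q7, q8, q10, q11, q12}.

{q1, q3, q4, q5, q7, q8, q10, q11, q12}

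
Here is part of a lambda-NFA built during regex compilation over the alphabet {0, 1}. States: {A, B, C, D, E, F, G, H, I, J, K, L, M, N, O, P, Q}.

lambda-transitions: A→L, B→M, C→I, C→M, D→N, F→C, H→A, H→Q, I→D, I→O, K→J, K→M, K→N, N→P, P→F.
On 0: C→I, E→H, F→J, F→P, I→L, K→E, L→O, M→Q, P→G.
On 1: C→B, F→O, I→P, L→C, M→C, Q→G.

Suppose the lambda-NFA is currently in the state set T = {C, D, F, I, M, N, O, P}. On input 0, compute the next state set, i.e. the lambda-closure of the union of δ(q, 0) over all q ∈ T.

{C, D, F, G, I, J, L, M, N, O, P, Q}

C on 0 → {I}.
F on 0 → {J, P}.
I on 0 → {L}.
M on 0 → {Q}.
P on 0 → {G}.
No 0-transition from D, N, O.
Union after reading 0: {G, I, J, L, P, Q}.
Now take the lambda-closure:
From I via lambda: add D, O.
From P via lambda: add F.
From D via lambda: add N.
From F via lambda: add C.
From C via lambda: add M.
No new states can be added; the closed set is {C, D, F, G, I, J, L, M, N, O, P, Q}.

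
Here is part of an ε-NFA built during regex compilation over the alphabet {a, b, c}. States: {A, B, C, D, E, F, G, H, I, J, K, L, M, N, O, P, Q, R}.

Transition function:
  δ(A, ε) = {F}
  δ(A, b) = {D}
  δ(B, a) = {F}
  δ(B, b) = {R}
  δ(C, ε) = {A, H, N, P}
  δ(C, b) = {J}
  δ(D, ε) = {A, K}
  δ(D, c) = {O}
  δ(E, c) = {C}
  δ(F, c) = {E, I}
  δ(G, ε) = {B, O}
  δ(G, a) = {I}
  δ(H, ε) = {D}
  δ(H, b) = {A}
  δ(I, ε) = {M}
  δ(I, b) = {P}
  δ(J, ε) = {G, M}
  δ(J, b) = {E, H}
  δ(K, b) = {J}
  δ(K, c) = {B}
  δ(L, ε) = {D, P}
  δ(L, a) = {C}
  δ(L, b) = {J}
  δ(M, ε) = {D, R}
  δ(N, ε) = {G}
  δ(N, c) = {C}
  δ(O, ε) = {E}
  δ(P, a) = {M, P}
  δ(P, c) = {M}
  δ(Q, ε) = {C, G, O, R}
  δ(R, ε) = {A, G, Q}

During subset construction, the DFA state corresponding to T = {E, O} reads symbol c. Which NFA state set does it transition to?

{A, B, C, D, E, F, G, H, K, N, O, P}

E on c → {C}.
No c-transition from O.
Union after reading c: {C}.
Now take the ε-closure:
From C via ε: add A, H, N, P.
From A via ε: add F.
From H via ε: add D.
From N via ε: add G.
From D via ε: add K.
From G via ε: add B, O.
From O via ε: add E.
No new states can be added; the closed set is {A, B, C, D, E, F, G, H, K, N, O, P}.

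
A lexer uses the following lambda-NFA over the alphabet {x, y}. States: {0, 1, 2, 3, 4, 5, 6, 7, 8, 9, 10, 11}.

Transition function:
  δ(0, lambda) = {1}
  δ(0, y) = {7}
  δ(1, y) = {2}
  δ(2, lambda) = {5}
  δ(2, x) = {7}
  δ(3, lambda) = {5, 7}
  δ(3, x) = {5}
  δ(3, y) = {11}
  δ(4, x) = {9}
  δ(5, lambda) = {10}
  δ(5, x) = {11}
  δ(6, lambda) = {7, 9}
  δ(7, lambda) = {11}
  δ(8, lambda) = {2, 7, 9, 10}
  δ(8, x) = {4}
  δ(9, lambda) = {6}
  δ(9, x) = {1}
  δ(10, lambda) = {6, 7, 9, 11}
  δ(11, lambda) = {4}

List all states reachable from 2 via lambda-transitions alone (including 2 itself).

{2, 4, 5, 6, 7, 9, 10, 11}

Start with {2}.
From 2 via lambda: add 5.
From 5 via lambda: add 10.
From 10 via lambda: add 6, 7, 9, 11.
From 11 via lambda: add 4.
No new states can be added; the closed set is {2, 4, 5, 6, 7, 9, 10, 11}.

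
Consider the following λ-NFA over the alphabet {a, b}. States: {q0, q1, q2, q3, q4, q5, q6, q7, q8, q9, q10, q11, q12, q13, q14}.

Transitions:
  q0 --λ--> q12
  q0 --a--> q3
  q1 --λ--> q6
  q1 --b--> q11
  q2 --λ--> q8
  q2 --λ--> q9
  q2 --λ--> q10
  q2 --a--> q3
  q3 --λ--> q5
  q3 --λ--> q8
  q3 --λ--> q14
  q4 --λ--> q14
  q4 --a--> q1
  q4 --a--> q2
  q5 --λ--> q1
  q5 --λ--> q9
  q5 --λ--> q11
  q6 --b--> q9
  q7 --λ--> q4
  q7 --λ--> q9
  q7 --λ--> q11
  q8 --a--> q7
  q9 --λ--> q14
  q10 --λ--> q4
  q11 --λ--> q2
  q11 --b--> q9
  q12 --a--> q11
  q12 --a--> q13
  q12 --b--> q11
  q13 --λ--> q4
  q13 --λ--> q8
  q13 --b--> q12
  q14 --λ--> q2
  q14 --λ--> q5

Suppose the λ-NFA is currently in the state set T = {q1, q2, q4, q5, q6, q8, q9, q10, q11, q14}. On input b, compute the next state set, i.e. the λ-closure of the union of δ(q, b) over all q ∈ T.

{q1, q2, q4, q5, q6, q8, q9, q10, q11, q14}

q1 on b → {q11}.
q6 on b → {q9}.
q11 on b → {q9}.
No b-transition from q2, q4, q5, q8, q9, q10, q14.
Union after reading b: {q9, q11}.
Now take the λ-closure:
From q9 via λ: add q14.
From q11 via λ: add q2.
From q2 via λ: add q8, q10.
From q14 via λ: add q5.
From q5 via λ: add q1.
From q10 via λ: add q4.
From q1 via λ: add q6.
No new states can be added; the closed set is {q1, q2, q4, q5, q6, q8, q9, q10, q11, q14}.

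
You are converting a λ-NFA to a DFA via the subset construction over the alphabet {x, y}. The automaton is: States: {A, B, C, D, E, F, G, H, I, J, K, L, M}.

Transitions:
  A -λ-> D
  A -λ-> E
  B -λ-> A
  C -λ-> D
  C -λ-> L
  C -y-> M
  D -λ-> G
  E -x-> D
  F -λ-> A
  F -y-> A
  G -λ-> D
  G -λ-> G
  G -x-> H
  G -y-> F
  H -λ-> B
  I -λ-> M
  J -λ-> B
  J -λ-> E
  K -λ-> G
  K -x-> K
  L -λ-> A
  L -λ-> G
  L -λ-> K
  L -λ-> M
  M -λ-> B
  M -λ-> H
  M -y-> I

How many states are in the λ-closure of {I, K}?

Start with {I, K}.
From I via λ: add M.
From K via λ: add G.
From G via λ: add D.
From M via λ: add B, H.
From B via λ: add A.
From A via λ: add E.
λ-closure = {A, B, D, E, G, H, I, K, M}, which has 9 states.

9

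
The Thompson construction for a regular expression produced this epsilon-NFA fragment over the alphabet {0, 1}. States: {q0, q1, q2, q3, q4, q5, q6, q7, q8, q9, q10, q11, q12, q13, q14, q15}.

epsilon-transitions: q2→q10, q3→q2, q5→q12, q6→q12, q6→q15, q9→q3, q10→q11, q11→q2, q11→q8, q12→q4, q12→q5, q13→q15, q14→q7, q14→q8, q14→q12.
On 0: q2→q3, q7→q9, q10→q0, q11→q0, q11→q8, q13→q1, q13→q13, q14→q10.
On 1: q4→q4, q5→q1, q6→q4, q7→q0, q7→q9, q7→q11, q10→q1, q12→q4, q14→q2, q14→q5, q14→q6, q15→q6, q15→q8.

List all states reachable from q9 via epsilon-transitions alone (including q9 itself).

{q2, q3, q8, q9, q10, q11}

Start with {q9}.
From q9 via epsilon: add q3.
From q3 via epsilon: add q2.
From q2 via epsilon: add q10.
From q10 via epsilon: add q11.
From q11 via epsilon: add q8.
No new states can be added; the closed set is {q2, q3, q8, q9, q10, q11}.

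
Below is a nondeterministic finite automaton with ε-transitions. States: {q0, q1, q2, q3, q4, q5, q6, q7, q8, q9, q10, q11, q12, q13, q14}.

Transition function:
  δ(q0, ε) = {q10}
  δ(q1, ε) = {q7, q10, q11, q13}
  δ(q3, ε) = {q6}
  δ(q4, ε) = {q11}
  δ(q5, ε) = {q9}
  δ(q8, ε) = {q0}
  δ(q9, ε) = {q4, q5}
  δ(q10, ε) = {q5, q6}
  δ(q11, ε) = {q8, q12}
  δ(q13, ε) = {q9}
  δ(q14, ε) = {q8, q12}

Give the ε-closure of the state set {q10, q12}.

Start with {q10, q12}.
From q10 via ε: add q5, q6.
From q5 via ε: add q9.
From q9 via ε: add q4.
From q4 via ε: add q11.
From q11 via ε: add q8.
From q8 via ε: add q0.
No new states can be added; the closed set is {q0, q4, q5, q6, q8, q9, q10, q11, q12}.

{q0, q4, q5, q6, q8, q9, q10, q11, q12}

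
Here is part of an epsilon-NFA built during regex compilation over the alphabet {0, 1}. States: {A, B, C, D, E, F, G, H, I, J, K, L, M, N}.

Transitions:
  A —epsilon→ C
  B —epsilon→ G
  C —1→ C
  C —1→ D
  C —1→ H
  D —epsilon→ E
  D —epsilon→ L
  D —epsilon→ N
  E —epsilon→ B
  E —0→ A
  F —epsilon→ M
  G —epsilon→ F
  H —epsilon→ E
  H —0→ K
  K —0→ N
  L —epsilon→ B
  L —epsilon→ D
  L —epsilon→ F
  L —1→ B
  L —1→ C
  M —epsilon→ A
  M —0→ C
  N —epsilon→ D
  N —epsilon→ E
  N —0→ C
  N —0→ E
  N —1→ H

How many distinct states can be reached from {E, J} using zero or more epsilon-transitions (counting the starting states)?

8

Start with {E, J}.
From E via epsilon: add B.
From B via epsilon: add G.
From G via epsilon: add F.
From F via epsilon: add M.
From M via epsilon: add A.
From A via epsilon: add C.
epsilon-closure = {A, B, C, E, F, G, J, M}, which has 8 states.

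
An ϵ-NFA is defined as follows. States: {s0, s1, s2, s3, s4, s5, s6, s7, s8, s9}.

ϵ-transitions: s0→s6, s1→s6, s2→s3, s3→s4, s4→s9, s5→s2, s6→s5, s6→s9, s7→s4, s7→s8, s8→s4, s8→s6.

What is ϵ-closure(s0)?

Start with {s0}.
From s0 via ϵ: add s6.
From s6 via ϵ: add s5, s9.
From s5 via ϵ: add s2.
From s2 via ϵ: add s3.
From s3 via ϵ: add s4.
No new states can be added; the closed set is {s0, s2, s3, s4, s5, s6, s9}.

{s0, s2, s3, s4, s5, s6, s9}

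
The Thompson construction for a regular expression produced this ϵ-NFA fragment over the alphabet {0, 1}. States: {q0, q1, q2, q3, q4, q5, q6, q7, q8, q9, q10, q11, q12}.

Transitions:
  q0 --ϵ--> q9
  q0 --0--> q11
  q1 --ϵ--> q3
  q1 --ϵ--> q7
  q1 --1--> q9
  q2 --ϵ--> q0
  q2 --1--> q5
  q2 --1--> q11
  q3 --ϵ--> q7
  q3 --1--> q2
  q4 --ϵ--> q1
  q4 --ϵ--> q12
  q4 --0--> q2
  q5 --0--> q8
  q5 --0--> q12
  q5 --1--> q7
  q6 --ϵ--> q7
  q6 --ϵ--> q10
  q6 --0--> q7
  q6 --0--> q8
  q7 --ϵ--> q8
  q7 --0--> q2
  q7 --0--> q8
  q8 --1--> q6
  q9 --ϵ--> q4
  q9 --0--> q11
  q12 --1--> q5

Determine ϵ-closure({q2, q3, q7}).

Start with {q2, q3, q7}.
From q2 via ϵ: add q0.
From q7 via ϵ: add q8.
From q0 via ϵ: add q9.
From q9 via ϵ: add q4.
From q4 via ϵ: add q1, q12.
No new states can be added; the closed set is {q0, q1, q2, q3, q4, q7, q8, q9, q12}.

{q0, q1, q2, q3, q4, q7, q8, q9, q12}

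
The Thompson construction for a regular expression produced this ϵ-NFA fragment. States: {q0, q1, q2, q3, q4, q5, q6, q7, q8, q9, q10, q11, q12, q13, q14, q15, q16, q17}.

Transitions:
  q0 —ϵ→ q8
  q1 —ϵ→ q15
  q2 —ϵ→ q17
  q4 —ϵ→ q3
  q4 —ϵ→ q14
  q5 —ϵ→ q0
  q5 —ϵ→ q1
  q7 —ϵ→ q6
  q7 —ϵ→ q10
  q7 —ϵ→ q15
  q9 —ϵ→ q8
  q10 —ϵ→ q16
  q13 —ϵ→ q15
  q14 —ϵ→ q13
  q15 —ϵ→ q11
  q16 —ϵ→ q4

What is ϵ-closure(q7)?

Start with {q7}.
From q7 via ϵ: add q6, q10, q15.
From q10 via ϵ: add q16.
From q15 via ϵ: add q11.
From q16 via ϵ: add q4.
From q4 via ϵ: add q3, q14.
From q14 via ϵ: add q13.
No new states can be added; the closed set is {q3, q4, q6, q7, q10, q11, q13, q14, q15, q16}.

{q3, q4, q6, q7, q10, q11, q13, q14, q15, q16}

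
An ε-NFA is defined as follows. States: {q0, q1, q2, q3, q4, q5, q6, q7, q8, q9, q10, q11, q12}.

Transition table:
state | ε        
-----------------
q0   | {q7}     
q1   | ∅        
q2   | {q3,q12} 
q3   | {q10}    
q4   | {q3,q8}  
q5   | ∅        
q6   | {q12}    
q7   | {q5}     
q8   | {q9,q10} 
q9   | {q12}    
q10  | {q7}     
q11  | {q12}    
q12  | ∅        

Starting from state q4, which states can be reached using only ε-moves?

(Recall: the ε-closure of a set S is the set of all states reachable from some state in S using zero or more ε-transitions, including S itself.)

Start with {q4}.
From q4 via ε: add q3, q8.
From q3 via ε: add q10.
From q8 via ε: add q9.
From q9 via ε: add q12.
From q10 via ε: add q7.
From q7 via ε: add q5.
No new states can be added; the closed set is {q3, q4, q5, q7, q8, q9, q10, q12}.

{q3, q4, q5, q7, q8, q9, q10, q12}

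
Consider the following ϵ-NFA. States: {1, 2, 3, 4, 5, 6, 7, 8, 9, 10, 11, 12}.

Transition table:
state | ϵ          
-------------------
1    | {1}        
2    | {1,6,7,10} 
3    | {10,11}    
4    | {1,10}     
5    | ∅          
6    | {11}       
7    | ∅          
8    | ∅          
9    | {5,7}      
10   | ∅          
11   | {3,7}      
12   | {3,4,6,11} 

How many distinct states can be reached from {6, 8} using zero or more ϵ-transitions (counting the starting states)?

Start with {6, 8}.
From 6 via ϵ: add 11.
From 11 via ϵ: add 3, 7.
From 3 via ϵ: add 10.
ϵ-closure = {3, 6, 7, 8, 10, 11}, which has 6 states.

6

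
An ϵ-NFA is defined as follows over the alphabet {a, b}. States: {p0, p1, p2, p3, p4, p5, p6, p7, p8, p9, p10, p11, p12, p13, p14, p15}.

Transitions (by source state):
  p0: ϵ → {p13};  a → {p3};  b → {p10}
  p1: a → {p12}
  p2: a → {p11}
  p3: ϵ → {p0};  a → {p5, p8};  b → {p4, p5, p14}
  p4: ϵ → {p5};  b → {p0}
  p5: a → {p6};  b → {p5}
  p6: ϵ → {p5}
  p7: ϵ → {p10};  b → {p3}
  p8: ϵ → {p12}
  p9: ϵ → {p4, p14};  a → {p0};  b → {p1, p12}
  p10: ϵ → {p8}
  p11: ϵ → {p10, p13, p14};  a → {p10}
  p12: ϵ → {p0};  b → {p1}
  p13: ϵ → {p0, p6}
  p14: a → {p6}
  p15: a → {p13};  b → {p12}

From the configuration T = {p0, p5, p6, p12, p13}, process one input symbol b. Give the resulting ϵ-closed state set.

p0 on b → {p10}.
p5 on b → {p5}.
p12 on b → {p1}.
No b-transition from p6, p13.
Union after reading b: {p1, p5, p10}.
Now take the ϵ-closure:
From p10 via ϵ: add p8.
From p8 via ϵ: add p12.
From p12 via ϵ: add p0.
From p0 via ϵ: add p13.
From p13 via ϵ: add p6.
No new states can be added; the closed set is {p0, p1, p5, p6, p8, p10, p12, p13}.

{p0, p1, p5, p6, p8, p10, p12, p13}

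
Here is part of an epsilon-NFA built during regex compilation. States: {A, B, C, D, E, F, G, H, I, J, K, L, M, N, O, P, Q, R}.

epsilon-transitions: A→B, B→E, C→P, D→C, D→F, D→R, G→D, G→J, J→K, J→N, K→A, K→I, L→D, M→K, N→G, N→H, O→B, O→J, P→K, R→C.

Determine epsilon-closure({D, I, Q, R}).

Start with {D, I, Q, R}.
From D via epsilon: add C, F.
From C via epsilon: add P.
From P via epsilon: add K.
From K via epsilon: add A.
From A via epsilon: add B.
From B via epsilon: add E.
No new states can be added; the closed set is {A, B, C, D, E, F, I, K, P, Q, R}.

{A, B, C, D, E, F, I, K, P, Q, R}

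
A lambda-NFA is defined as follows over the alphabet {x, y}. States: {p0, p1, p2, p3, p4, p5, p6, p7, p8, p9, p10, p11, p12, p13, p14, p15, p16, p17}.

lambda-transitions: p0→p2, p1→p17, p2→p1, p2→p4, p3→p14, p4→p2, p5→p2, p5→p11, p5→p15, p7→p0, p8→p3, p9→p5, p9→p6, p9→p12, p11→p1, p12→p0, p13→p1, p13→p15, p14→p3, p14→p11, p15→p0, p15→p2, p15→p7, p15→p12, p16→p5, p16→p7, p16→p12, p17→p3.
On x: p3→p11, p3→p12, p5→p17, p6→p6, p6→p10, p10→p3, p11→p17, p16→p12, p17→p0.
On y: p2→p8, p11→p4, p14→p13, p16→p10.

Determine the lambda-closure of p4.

{p1, p2, p3, p4, p11, p14, p17}

Start with {p4}.
From p4 via lambda: add p2.
From p2 via lambda: add p1.
From p1 via lambda: add p17.
From p17 via lambda: add p3.
From p3 via lambda: add p14.
From p14 via lambda: add p11.
No new states can be added; the closed set is {p1, p2, p3, p4, p11, p14, p17}.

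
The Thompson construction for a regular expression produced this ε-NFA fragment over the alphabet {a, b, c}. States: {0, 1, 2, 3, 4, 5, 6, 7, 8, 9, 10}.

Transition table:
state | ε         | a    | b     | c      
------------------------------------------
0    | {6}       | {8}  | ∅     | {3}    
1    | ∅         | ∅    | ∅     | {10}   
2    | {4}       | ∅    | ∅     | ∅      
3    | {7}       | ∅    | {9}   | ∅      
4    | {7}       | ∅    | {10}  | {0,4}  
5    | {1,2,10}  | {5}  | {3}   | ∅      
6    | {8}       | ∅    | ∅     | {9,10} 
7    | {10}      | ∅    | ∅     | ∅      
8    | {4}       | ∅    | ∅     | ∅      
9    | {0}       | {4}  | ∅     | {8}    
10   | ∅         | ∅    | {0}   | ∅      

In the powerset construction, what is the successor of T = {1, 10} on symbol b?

10 on b → {0}.
No b-transition from 1.
Union after reading b: {0}.
Now take the ε-closure:
From 0 via ε: add 6.
From 6 via ε: add 8.
From 8 via ε: add 4.
From 4 via ε: add 7.
From 7 via ε: add 10.
No new states can be added; the closed set is {0, 4, 6, 7, 8, 10}.

{0, 4, 6, 7, 8, 10}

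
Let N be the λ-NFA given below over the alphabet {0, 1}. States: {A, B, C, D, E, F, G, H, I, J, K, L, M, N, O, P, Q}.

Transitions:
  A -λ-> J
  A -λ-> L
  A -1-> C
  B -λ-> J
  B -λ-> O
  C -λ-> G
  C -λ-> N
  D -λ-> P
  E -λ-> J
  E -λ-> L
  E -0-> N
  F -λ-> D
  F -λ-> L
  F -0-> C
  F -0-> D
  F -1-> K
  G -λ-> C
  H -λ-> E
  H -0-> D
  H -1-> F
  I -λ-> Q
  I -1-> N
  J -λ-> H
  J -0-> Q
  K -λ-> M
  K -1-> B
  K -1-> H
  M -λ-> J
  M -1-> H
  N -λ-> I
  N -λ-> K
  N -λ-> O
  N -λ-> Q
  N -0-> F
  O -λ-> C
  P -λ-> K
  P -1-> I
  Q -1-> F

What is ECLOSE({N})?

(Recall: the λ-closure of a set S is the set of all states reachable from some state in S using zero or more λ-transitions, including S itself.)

Start with {N}.
From N via λ: add I, K, O, Q.
From K via λ: add M.
From O via λ: add C.
From C via λ: add G.
From M via λ: add J.
From J via λ: add H.
From H via λ: add E.
From E via λ: add L.
No new states can be added; the closed set is {C, E, G, H, I, J, K, L, M, N, O, Q}.

{C, E, G, H, I, J, K, L, M, N, O, Q}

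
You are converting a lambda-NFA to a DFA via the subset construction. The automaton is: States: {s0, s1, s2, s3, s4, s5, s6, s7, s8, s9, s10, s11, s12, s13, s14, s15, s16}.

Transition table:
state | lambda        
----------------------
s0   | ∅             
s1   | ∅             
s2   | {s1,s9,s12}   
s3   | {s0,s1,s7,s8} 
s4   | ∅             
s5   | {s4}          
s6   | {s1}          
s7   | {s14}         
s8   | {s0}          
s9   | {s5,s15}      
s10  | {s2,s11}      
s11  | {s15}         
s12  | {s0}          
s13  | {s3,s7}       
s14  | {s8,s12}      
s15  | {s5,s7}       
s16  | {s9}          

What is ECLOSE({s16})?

{s0, s4, s5, s7, s8, s9, s12, s14, s15, s16}

Start with {s16}.
From s16 via lambda: add s9.
From s9 via lambda: add s5, s15.
From s5 via lambda: add s4.
From s15 via lambda: add s7.
From s7 via lambda: add s14.
From s14 via lambda: add s8, s12.
From s8 via lambda: add s0.
No new states can be added; the closed set is {s0, s4, s5, s7, s8, s9, s12, s14, s15, s16}.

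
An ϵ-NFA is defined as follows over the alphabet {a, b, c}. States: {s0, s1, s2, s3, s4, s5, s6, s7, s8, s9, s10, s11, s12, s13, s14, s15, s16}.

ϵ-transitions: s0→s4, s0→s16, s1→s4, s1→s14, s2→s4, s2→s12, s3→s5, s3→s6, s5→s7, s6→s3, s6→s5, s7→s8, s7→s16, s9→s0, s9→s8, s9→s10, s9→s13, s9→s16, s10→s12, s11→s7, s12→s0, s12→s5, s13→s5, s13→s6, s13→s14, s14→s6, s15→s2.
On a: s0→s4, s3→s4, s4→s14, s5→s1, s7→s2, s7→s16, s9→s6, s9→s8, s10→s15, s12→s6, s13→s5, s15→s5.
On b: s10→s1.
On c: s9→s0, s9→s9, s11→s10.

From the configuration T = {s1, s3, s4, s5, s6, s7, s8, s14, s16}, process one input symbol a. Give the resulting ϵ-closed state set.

s3 on a → {s4}.
s4 on a → {s14}.
s5 on a → {s1}.
s7 on a → {s2, s16}.
No a-transition from s1, s6, s8, s14, s16.
Union after reading a: {s1, s2, s4, s14, s16}.
Now take the ϵ-closure:
From s2 via ϵ: add s12.
From s14 via ϵ: add s6.
From s6 via ϵ: add s3, s5.
From s12 via ϵ: add s0.
From s5 via ϵ: add s7.
From s7 via ϵ: add s8.
No new states can be added; the closed set is {s0, s1, s2, s3, s4, s5, s6, s7, s8, s12, s14, s16}.

{s0, s1, s2, s3, s4, s5, s6, s7, s8, s12, s14, s16}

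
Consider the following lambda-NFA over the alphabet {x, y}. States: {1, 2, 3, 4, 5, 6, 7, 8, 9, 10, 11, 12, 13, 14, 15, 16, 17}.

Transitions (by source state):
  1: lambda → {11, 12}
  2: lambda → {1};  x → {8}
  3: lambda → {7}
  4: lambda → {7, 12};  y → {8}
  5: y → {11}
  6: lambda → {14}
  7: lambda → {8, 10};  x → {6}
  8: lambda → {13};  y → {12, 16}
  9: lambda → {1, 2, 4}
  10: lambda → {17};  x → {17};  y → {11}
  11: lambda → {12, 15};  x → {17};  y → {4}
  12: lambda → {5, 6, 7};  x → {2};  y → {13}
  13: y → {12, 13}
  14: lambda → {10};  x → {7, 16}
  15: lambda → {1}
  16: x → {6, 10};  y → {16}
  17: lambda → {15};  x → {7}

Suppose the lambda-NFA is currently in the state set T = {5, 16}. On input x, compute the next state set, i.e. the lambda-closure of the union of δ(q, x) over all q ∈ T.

{1, 5, 6, 7, 8, 10, 11, 12, 13, 14, 15, 17}

16 on x → {6, 10}.
No x-transition from 5.
Union after reading x: {6, 10}.
Now take the lambda-closure:
From 6 via lambda: add 14.
From 10 via lambda: add 17.
From 17 via lambda: add 15.
From 15 via lambda: add 1.
From 1 via lambda: add 11, 12.
From 12 via lambda: add 5, 7.
From 7 via lambda: add 8.
From 8 via lambda: add 13.
No new states can be added; the closed set is {1, 5, 6, 7, 8, 10, 11, 12, 13, 14, 15, 17}.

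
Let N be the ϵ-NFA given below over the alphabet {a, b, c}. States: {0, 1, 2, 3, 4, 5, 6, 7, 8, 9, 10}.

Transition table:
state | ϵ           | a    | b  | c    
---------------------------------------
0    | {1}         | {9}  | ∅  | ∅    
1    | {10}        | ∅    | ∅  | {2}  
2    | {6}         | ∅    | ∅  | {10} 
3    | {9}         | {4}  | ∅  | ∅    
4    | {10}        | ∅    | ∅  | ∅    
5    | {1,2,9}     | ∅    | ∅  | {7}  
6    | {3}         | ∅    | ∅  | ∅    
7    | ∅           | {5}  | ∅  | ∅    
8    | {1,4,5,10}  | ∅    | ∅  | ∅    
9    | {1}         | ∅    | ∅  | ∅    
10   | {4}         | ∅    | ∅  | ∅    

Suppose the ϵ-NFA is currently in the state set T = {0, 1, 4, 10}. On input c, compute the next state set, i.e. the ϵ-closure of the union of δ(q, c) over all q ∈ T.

{1, 2, 3, 4, 6, 9, 10}

1 on c → {2}.
No c-transition from 0, 4, 10.
Union after reading c: {2}.
Now take the ϵ-closure:
From 2 via ϵ: add 6.
From 6 via ϵ: add 3.
From 3 via ϵ: add 9.
From 9 via ϵ: add 1.
From 1 via ϵ: add 10.
From 10 via ϵ: add 4.
No new states can be added; the closed set is {1, 2, 3, 4, 6, 9, 10}.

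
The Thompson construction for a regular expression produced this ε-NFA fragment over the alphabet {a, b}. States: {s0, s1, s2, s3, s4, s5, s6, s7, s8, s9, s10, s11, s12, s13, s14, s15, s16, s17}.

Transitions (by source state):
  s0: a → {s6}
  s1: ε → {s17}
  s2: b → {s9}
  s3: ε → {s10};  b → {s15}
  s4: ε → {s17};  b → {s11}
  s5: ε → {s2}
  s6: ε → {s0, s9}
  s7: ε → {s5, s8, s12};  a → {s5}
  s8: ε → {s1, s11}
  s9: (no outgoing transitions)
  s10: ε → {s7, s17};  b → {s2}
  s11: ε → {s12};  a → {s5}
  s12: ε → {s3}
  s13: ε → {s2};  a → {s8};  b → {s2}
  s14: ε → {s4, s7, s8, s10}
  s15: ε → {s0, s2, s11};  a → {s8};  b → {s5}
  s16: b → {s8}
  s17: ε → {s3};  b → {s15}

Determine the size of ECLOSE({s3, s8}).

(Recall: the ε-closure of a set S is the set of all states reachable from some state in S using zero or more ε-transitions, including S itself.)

Start with {s3, s8}.
From s3 via ε: add s10.
From s8 via ε: add s1, s11.
From s1 via ε: add s17.
From s10 via ε: add s7.
From s11 via ε: add s12.
From s7 via ε: add s5.
From s5 via ε: add s2.
ε-closure = {s1, s2, s3, s5, s7, s8, s10, s11, s12, s17}, which has 10 states.

10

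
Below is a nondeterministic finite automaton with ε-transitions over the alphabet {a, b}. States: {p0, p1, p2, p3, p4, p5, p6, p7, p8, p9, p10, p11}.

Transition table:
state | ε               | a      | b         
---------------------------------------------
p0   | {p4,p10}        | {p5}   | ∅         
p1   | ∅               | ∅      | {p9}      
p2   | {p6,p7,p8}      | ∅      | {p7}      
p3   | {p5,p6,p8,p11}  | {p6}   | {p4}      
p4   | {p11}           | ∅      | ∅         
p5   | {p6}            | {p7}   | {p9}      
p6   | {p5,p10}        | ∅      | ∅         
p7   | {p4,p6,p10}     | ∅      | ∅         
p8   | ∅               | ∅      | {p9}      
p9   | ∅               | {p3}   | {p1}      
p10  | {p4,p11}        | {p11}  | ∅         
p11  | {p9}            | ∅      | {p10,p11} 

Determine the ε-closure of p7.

{p4, p5, p6, p7, p9, p10, p11}

Start with {p7}.
From p7 via ε: add p4, p6, p10.
From p4 via ε: add p11.
From p6 via ε: add p5.
From p11 via ε: add p9.
No new states can be added; the closed set is {p4, p5, p6, p7, p9, p10, p11}.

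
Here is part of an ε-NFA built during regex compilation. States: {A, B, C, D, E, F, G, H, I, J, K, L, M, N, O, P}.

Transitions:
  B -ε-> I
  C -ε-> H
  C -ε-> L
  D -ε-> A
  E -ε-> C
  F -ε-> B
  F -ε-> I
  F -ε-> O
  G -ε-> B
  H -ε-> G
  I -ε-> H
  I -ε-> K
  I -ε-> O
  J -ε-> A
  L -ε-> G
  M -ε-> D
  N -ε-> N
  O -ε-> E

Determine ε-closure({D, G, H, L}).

Start with {D, G, H, L}.
From D via ε: add A.
From G via ε: add B.
From B via ε: add I.
From I via ε: add K, O.
From O via ε: add E.
From E via ε: add C.
No new states can be added; the closed set is {A, B, C, D, E, G, H, I, K, L, O}.

{A, B, C, D, E, G, H, I, K, L, O}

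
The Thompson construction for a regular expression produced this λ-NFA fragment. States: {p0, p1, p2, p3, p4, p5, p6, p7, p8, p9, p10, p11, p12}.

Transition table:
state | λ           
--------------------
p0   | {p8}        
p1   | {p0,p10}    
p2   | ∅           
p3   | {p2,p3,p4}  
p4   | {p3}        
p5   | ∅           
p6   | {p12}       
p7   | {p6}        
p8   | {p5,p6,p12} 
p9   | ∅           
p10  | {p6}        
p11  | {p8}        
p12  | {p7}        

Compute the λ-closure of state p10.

Start with {p10}.
From p10 via λ: add p6.
From p6 via λ: add p12.
From p12 via λ: add p7.
No new states can be added; the closed set is {p6, p7, p10, p12}.

{p6, p7, p10, p12}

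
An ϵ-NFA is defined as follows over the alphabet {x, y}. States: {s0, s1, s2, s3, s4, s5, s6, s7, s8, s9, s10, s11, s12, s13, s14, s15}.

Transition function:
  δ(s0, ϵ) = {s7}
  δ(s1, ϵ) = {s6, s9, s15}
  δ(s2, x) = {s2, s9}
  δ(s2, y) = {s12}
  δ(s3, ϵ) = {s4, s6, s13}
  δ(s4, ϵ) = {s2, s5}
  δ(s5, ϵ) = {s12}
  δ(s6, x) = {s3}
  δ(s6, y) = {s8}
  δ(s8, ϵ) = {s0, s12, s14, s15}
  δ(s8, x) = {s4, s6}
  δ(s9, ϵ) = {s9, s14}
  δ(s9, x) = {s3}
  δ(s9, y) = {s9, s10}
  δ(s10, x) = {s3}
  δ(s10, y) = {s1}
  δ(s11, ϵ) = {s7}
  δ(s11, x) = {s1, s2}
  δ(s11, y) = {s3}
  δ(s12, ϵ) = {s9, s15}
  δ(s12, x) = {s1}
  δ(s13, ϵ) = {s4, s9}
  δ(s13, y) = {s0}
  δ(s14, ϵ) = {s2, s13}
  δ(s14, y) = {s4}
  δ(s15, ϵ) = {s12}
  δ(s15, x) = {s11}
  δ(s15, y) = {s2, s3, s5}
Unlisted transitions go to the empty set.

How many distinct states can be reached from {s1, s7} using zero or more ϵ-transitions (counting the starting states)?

Start with {s1, s7}.
From s1 via ϵ: add s6, s9, s15.
From s9 via ϵ: add s14.
From s15 via ϵ: add s12.
From s14 via ϵ: add s2, s13.
From s13 via ϵ: add s4.
From s4 via ϵ: add s5.
ϵ-closure = {s1, s2, s4, s5, s6, s7, s9, s12, s13, s14, s15}, which has 11 states.

11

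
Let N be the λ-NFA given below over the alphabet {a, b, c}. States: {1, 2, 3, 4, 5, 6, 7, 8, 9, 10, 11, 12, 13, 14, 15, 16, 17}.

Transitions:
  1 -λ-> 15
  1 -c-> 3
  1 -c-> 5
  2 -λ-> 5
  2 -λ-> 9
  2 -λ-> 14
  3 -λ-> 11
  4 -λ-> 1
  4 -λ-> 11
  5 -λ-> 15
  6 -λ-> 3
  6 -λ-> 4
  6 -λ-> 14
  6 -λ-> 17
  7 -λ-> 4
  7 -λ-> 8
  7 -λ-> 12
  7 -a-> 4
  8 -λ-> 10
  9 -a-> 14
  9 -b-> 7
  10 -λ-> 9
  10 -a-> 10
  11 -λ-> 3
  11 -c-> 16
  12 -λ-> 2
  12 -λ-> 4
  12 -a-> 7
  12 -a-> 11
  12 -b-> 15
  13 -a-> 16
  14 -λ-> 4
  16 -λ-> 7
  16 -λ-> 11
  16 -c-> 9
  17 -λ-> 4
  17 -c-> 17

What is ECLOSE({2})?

Start with {2}.
From 2 via λ: add 5, 9, 14.
From 5 via λ: add 15.
From 14 via λ: add 4.
From 4 via λ: add 1, 11.
From 11 via λ: add 3.
No new states can be added; the closed set is {1, 2, 3, 4, 5, 9, 11, 14, 15}.

{1, 2, 3, 4, 5, 9, 11, 14, 15}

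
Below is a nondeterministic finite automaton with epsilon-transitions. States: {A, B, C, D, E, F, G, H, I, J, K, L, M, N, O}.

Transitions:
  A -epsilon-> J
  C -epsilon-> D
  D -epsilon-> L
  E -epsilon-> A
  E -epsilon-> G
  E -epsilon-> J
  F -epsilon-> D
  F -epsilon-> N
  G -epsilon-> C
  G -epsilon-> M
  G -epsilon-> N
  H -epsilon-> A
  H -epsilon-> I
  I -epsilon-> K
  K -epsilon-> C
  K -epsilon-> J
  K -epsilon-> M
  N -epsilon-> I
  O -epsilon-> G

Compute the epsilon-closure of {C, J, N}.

{C, D, I, J, K, L, M, N}

Start with {C, J, N}.
From C via epsilon: add D.
From N via epsilon: add I.
From D via epsilon: add L.
From I via epsilon: add K.
From K via epsilon: add M.
No new states can be added; the closed set is {C, D, I, J, K, L, M, N}.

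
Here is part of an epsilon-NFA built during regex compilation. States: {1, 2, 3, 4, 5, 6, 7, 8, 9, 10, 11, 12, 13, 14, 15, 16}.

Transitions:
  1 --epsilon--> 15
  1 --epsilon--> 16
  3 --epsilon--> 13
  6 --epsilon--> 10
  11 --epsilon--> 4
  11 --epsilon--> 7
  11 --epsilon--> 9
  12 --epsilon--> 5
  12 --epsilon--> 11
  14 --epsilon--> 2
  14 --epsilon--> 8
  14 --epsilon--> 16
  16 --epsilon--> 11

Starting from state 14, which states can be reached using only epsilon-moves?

{2, 4, 7, 8, 9, 11, 14, 16}

Start with {14}.
From 14 via epsilon: add 2, 8, 16.
From 16 via epsilon: add 11.
From 11 via epsilon: add 4, 7, 9.
No new states can be added; the closed set is {2, 4, 7, 8, 9, 11, 14, 16}.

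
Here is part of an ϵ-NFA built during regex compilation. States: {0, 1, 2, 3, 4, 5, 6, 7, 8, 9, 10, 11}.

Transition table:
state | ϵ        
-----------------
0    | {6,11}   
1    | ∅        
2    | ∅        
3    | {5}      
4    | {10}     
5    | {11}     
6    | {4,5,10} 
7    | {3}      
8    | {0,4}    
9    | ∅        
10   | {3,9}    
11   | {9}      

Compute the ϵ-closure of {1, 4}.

{1, 3, 4, 5, 9, 10, 11}

Start with {1, 4}.
From 4 via ϵ: add 10.
From 10 via ϵ: add 3, 9.
From 3 via ϵ: add 5.
From 5 via ϵ: add 11.
No new states can be added; the closed set is {1, 3, 4, 5, 9, 10, 11}.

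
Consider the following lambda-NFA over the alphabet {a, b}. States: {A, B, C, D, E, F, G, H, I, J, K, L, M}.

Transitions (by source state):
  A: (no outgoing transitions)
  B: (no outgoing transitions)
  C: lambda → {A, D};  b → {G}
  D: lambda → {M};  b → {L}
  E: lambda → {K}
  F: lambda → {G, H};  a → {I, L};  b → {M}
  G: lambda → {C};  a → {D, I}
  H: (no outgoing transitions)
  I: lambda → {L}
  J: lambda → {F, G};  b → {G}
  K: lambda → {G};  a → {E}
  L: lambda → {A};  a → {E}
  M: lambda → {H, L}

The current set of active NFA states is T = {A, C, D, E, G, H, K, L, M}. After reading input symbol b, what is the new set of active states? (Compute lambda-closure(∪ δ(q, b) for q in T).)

C on b → {G}.
D on b → {L}.
No b-transition from A, E, G, H, K, L, M.
Union after reading b: {G, L}.
Now take the lambda-closure:
From G via lambda: add C.
From L via lambda: add A.
From C via lambda: add D.
From D via lambda: add M.
From M via lambda: add H.
No new states can be added; the closed set is {A, C, D, G, H, L, M}.

{A, C, D, G, H, L, M}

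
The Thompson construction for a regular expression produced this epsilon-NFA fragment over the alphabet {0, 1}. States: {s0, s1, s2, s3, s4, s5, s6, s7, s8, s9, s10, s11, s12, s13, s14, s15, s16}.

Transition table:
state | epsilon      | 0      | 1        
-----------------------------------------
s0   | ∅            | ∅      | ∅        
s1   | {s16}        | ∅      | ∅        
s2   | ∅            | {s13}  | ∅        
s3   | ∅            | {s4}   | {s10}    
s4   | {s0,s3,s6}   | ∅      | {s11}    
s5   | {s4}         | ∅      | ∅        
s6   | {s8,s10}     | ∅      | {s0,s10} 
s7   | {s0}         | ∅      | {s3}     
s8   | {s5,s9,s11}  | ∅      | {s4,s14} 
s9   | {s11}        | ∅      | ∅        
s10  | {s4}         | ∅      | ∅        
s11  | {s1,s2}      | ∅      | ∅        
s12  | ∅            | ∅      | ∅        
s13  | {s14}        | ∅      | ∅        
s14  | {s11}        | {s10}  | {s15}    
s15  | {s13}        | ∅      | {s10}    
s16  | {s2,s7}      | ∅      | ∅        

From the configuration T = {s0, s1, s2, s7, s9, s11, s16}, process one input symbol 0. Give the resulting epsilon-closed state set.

{s0, s1, s2, s7, s11, s13, s14, s16}

s2 on 0 → {s13}.
No 0-transition from s0, s1, s7, s9, s11, s16.
Union after reading 0: {s13}.
Now take the epsilon-closure:
From s13 via epsilon: add s14.
From s14 via epsilon: add s11.
From s11 via epsilon: add s1, s2.
From s1 via epsilon: add s16.
From s16 via epsilon: add s7.
From s7 via epsilon: add s0.
No new states can be added; the closed set is {s0, s1, s2, s7, s11, s13, s14, s16}.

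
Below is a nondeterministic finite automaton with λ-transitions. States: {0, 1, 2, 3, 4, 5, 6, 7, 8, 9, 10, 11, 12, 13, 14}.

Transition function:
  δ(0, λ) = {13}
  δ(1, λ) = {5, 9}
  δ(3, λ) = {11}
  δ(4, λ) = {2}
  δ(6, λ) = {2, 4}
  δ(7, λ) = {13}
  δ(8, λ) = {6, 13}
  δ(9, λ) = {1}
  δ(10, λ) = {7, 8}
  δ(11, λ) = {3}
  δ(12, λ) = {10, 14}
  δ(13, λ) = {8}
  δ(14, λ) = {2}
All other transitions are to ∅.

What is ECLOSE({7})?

{2, 4, 6, 7, 8, 13}

Start with {7}.
From 7 via λ: add 13.
From 13 via λ: add 8.
From 8 via λ: add 6.
From 6 via λ: add 2, 4.
No new states can be added; the closed set is {2, 4, 6, 7, 8, 13}.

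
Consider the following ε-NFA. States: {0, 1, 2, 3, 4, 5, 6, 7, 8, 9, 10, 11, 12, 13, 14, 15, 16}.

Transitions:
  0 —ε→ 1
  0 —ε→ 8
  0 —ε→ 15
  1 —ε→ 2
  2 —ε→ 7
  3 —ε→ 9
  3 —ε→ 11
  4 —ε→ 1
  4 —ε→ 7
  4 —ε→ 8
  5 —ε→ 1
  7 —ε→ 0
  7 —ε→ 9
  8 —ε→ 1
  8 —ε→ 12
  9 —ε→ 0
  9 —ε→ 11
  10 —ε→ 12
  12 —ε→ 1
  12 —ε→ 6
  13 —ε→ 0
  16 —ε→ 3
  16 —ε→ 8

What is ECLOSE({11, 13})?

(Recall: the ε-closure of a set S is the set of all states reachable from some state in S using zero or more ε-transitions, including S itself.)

Start with {11, 13}.
From 13 via ε: add 0.
From 0 via ε: add 1, 8, 15.
From 1 via ε: add 2.
From 8 via ε: add 12.
From 2 via ε: add 7.
From 12 via ε: add 6.
From 7 via ε: add 9.
No new states can be added; the closed set is {0, 1, 2, 6, 7, 8, 9, 11, 12, 13, 15}.

{0, 1, 2, 6, 7, 8, 9, 11, 12, 13, 15}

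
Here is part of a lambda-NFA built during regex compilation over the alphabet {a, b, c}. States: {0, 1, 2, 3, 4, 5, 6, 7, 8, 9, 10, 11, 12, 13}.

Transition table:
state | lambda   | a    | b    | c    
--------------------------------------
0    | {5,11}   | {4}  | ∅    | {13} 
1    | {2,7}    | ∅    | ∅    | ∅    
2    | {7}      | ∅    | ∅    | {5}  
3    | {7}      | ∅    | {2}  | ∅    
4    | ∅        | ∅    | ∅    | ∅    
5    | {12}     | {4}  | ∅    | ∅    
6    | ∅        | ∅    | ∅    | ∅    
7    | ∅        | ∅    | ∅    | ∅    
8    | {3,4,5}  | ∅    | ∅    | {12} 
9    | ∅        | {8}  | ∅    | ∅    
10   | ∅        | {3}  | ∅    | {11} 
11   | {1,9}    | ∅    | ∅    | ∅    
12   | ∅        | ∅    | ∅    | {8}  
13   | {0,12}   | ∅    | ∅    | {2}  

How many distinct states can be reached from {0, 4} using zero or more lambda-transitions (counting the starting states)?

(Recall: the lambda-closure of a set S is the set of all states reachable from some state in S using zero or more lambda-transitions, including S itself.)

Start with {0, 4}.
From 0 via lambda: add 5, 11.
From 5 via lambda: add 12.
From 11 via lambda: add 1, 9.
From 1 via lambda: add 2, 7.
lambda-closure = {0, 1, 2, 4, 5, 7, 9, 11, 12}, which has 9 states.

9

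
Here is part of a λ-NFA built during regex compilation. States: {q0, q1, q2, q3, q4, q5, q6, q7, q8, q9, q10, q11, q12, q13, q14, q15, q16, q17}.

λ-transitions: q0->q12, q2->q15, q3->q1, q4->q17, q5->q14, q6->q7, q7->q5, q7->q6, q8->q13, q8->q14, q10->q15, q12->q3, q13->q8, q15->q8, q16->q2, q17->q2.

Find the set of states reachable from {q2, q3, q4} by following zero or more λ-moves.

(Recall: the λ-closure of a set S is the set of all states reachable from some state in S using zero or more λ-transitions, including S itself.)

{q1, q2, q3, q4, q8, q13, q14, q15, q17}

Start with {q2, q3, q4}.
From q2 via λ: add q15.
From q3 via λ: add q1.
From q4 via λ: add q17.
From q15 via λ: add q8.
From q8 via λ: add q13, q14.
No new states can be added; the closed set is {q1, q2, q3, q4, q8, q13, q14, q15, q17}.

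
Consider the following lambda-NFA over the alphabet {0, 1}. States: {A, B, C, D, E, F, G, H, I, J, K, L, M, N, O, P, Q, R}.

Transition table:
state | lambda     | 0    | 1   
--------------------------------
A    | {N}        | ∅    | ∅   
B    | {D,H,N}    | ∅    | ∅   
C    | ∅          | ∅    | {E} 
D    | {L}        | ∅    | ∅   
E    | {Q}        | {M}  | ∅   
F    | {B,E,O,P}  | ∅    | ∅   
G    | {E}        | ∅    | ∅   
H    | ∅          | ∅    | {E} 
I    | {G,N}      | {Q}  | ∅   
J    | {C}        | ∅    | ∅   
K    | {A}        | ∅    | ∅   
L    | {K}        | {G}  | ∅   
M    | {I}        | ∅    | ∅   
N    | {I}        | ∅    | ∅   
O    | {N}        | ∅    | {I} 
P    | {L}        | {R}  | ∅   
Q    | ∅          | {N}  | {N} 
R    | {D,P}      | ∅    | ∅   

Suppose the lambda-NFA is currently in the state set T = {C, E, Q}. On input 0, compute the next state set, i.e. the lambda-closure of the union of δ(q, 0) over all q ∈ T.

E on 0 → {M}.
Q on 0 → {N}.
No 0-transition from C.
Union after reading 0: {M, N}.
Now take the lambda-closure:
From M via lambda: add I.
From I via lambda: add G.
From G via lambda: add E.
From E via lambda: add Q.
No new states can be added; the closed set is {E, G, I, M, N, Q}.

{E, G, I, M, N, Q}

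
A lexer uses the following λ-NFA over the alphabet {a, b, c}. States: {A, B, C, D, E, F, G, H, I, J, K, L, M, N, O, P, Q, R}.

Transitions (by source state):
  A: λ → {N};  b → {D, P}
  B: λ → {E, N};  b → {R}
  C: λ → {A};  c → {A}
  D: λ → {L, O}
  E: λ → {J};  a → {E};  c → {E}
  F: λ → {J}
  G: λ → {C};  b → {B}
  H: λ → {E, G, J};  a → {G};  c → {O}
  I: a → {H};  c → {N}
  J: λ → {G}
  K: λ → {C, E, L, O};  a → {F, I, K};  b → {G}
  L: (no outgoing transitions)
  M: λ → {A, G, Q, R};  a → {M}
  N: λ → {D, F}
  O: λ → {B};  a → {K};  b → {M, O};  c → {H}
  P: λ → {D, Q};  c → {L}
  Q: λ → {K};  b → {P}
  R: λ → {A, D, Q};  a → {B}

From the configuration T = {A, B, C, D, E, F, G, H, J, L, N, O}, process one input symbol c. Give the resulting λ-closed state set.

{A, B, C, D, E, F, G, H, J, L, N, O}

C on c → {A}.
E on c → {E}.
H on c → {O}.
O on c → {H}.
No c-transition from A, B, D, F, G, J, L, N.
Union after reading c: {A, E, H, O}.
Now take the λ-closure:
From A via λ: add N.
From E via λ: add J.
From H via λ: add G.
From O via λ: add B.
From G via λ: add C.
From N via λ: add D, F.
From D via λ: add L.
No new states can be added; the closed set is {A, B, C, D, E, F, G, H, J, L, N, O}.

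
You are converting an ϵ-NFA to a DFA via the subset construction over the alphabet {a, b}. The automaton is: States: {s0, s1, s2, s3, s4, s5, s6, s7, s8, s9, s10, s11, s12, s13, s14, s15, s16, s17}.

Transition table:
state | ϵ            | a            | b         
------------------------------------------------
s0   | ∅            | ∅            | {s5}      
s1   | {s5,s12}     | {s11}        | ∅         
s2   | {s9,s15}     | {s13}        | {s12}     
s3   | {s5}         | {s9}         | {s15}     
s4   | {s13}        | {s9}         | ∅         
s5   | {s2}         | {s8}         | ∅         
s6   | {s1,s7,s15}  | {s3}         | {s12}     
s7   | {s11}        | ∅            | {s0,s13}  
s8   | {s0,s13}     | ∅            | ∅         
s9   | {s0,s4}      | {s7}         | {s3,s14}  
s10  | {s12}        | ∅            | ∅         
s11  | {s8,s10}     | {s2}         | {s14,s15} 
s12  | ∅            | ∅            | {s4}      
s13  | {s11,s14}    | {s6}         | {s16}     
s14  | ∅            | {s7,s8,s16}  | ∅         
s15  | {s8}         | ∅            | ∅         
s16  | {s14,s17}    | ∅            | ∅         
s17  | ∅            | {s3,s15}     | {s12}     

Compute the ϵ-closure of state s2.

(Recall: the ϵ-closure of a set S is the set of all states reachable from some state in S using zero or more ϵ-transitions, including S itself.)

Start with {s2}.
From s2 via ϵ: add s9, s15.
From s9 via ϵ: add s0, s4.
From s15 via ϵ: add s8.
From s4 via ϵ: add s13.
From s13 via ϵ: add s11, s14.
From s11 via ϵ: add s10.
From s10 via ϵ: add s12.
No new states can be added; the closed set is {s0, s2, s4, s8, s9, s10, s11, s12, s13, s14, s15}.

{s0, s2, s4, s8, s9, s10, s11, s12, s13, s14, s15}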